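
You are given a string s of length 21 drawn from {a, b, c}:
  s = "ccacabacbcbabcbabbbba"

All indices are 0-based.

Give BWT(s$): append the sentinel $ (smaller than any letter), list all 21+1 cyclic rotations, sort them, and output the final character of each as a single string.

abcbbcbbccabbaacacbba$

rank  rotation                last
    0  $ccacabacbcbabcbabbbba  a
    1  a$ccacabacbcbabcbabbbb  b
    2  abacbcbabcbabbbba$ccac  c
    3  abbbba$ccacabacbcbabcb  b
    4  abcbabbbba$ccacabacbcb  b
    5  acabacbcbabcbabbbba$cc  c
    6  acbcbabcbabbbba$ccacab  b
    7  ba$ccacabacbcbabcbabbb  b
    8  babbbba$ccacabacbcbabc  c
    9  babcbabbbba$ccacabacbc  c
   10  bacbcbabcbabbbba$ccaca  a
   11  bba$ccacabacbcbabcbabb  b
   12  bbba$ccacabacbcbabcbab  b
   13  bbbba$ccacabacbcbabcba  a
   14  bcbabbbba$ccacabacbcba  a
   15  bcbabcbabbbba$ccacabac  c
   16  cabacbcbabcbabbbba$cca  a
   17  cacabacbcbabcbabbbba$c  c
   18  cbabbbba$ccacabacbcbab  b
   19  cbabcbabbbba$ccacabacb  b
   20  cbcbabcbabbbba$ccacaba  a
   21  ccacabacbcbabcbabbbba$  $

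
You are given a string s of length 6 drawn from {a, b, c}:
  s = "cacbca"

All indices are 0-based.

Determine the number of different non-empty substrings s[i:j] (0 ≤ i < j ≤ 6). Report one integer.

17

sorted suffixes:
  #0 SA[0]=5  'a'
  #1 SA[1]=1  'acbca'
  #2 SA[2]=3  'bca'
  #3 SA[3]=4  'ca'
  #4 SA[4]=0  'cacbca'
  #5 SA[5]=2  'cbca'

SA = [5, 1, 3, 4, 0, 2]
rank  pair      lcp
   1  s[5:],s[1:]  1  'a'
   2  s[1:],s[3:]  0  ''
   3  s[3:],s[4:]  0  ''
   4  s[4:],s[0:]  2  'ca'
   5  s[0:],s[2:]  1  'c'

n(n+1)/2 = 6·7/2 = 21
Σ LCP = 0 + 1 + 0 + 0 + 2 + 1 = 4
distinct = 21 − 4 = 17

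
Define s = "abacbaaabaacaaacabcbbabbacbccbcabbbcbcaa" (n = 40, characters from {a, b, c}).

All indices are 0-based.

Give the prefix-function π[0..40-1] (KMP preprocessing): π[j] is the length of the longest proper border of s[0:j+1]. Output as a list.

[0, 0, 1, 0, 0, 1, 1, 1, 2, 3, 1, 0, 1, 1, 1, 0, 1, 2, 0, 0, 0, 1, 2, 0, 1, 0, 0, 0, 0, 0, 0, 1, 2, 0, 0, 0, 0, 0, 1, 1]

π[0] = 0
j=1 s[j]='b': π[1]=0 (border '')
j=2 s[j]='a': π[2]=1 (border 'a')
j=3 s[j]='c': k: 1→0; π[3]=0 (border '')
j=4 s[j]='b': π[4]=0 (border '')
j=5 s[j]='a': π[5]=1 (border 'a')
j=6 s[j]='a': k: 1→0; π[6]=1 (border 'a')
j=7 s[j]='a': k: 1→0; π[7]=1 (border 'a')
j=8 s[j]='b': π[8]=2 (border 'ab')
j=9 s[j]='a': π[9]=3 (border 'aba')
j=10 s[j]='a': k: 3→1→0; π[10]=1 (border 'a')
j=11 s[j]='c': k: 1→0; π[11]=0 (border '')
j=12 s[j]='a': π[12]=1 (border 'a')
j=13 s[j]='a': k: 1→0; π[13]=1 (border 'a')
j=14 s[j]='a': k: 1→0; π[14]=1 (border 'a')
j=15 s[j]='c': k: 1→0; π[15]=0 (border '')
j=16 s[j]='a': π[16]=1 (border 'a')
j=17 s[j]='b': π[17]=2 (border 'ab')
j=18 s[j]='c': k: 2→0; π[18]=0 (border '')
j=19 s[j]='b': π[19]=0 (border '')
j=20 s[j]='b': π[20]=0 (border '')
j=21 s[j]='a': π[21]=1 (border 'a')
j=22 s[j]='b': π[22]=2 (border 'ab')
j=23 s[j]='b': k: 2→0; π[23]=0 (border '')
j=24 s[j]='a': π[24]=1 (border 'a')
j=25 s[j]='c': k: 1→0; π[25]=0 (border '')
j=26 s[j]='b': π[26]=0 (border '')
j=27 s[j]='c': π[27]=0 (border '')
j=28 s[j]='c': π[28]=0 (border '')
j=29 s[j]='b': π[29]=0 (border '')
j=30 s[j]='c': π[30]=0 (border '')
j=31 s[j]='a': π[31]=1 (border 'a')
j=32 s[j]='b': π[32]=2 (border 'ab')
j=33 s[j]='b': k: 2→0; π[33]=0 (border '')
j=34 s[j]='b': π[34]=0 (border '')
j=35 s[j]='c': π[35]=0 (border '')
j=36 s[j]='b': π[36]=0 (border '')
j=37 s[j]='c': π[37]=0 (border '')
j=38 s[j]='a': π[38]=1 (border 'a')
j=39 s[j]='a': k: 1→0; π[39]=1 (border 'a')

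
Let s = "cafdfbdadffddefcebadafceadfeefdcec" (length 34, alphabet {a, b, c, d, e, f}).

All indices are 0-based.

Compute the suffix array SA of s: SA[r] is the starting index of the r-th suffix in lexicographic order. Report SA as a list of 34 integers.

[18, 24, 7, 20, 1, 17, 5, 33, 0, 22, 15, 31, 6, 19, 30, 11, 12, 3, 25, 8, 23, 16, 32, 27, 13, 28, 4, 21, 14, 29, 10, 2, 26, 9]

rank | idx | suffix
   0 |  18 | adafceadfeefdcec
   1 |  24 | adfeefdcec
   2 |   7 | adffddefcebadafceadfeefdcec
   3 |  20 | afceadfeefdcec
   4 |   1 | afdfbdadffddefcebadafceadfeefdcec
   5 |  17 | badafceadfeefdcec
   6 |   5 | bdadffddefcebadafceadfeefdcec
   7 |  33 | c
   8 |   0 | cafdfbdadffddefcebadafceadfeefdcec
   9 |  22 | ceadfeefdcec
  10 |  15 | cebadafceadfeefdcec
  11 |  31 | cec
  12 |   6 | dadffddefcebadafceadfeefdcec
  13 |  19 | dafceadfeefdcec
  14 |  30 | dcec
  15 |  11 | ddefcebadafceadfeefdcec
  16 |  12 | defcebadafceadfeefdcec
  17 |   3 | dfbdadffddefcebadafceadfeefdcec
  18 |  25 | dfeefdcec
  19 |   8 | dffddefcebadafceadfeefdcec
  20 |  23 | eadfeefdcec
  21 |  16 | ebadafceadfeefdcec
  22 |  32 | ec
  23 |  27 | eefdcec
  24 |  13 | efcebadafceadfeefdcec
  25 |  28 | efdcec
  26 |   4 | fbdadffddefcebadafceadfeefdcec
  27 |  21 | fceadfeefdcec
  28 |  14 | fcebadafceadfeefdcec
  29 |  29 | fdcec
  30 |  10 | fddefcebadafceadfeefdcec
  31 |   2 | fdfbdadffddefcebadafceadfeefdcec
  32 |  26 | feefdcec
  33 |   9 | ffddefcebadafceadfeefdcec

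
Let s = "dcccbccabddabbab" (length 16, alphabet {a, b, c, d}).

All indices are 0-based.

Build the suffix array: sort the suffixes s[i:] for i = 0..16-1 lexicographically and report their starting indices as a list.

[14, 11, 7, 15, 13, 12, 4, 8, 6, 3, 5, 2, 1, 10, 0, 9]

rank→(start, suffix):
  0 → (14, 'ab')
  1 → (11, 'abbab')
  2 → (7, 'abddabbab')
  3 → (15, 'b')
  4 → (13, 'bab')
  5 → (12, 'bbab')
  6 → (4, 'bccabddabbab')
  7 → (8, 'bddabbab')
  8 → (6, 'cabddabbab')
  9 → (3, 'cbccabddabbab')
  10 → (5, 'ccabddabbab')
  11 → (2, 'ccbccabddabbab')
  12 → (1, 'cccbccabddabbab')
  13 → (10, 'dabbab')
  14 → (0, 'dcccbccabddabbab')
  15 → (9, 'ddabbab')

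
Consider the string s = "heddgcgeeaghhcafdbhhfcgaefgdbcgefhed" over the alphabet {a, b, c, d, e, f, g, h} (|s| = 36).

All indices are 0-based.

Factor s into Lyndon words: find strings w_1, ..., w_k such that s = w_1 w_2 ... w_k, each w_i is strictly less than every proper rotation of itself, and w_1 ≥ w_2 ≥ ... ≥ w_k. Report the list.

emit factor 1: 'h' (i=0, period=1)
emit factor 2: 'e' (i=1, period=1)
emit factor 3: 'ddg' (i=2, period=3)
emit factor 4: 'cgee' (i=5, period=4)
emit factor 5: 'aghhc' (i=9, period=5)
emit factor 6: 'afdbhhfcg' (i=14, period=9)
emit factor 7: 'aefgdbcgefhed' (i=23, period=13)

["h", "e", "ddg", "cgee", "aghhc", "afdbhhfcg", "aefgdbcgefhed"]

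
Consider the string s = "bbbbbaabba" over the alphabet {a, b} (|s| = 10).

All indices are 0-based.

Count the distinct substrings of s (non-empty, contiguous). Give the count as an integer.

rank→(start, suffix):
  0 → (9, 'a')
  1 → (5, 'aabba')
  2 → (6, 'abba')
  3 → (8, 'ba')
  4 → (4, 'baabba')
  5 → (7, 'bba')
  6 → (3, 'bbaabba')
  7 → (2, 'bbbaabba')
  8 → (1, 'bbbbaabba')
  9 → (0, 'bbbbbaabba')

SA = [9, 5, 6, 8, 4, 7, 3, 2, 1, 0]
rank  pair      lcp
   1  s[9:],s[5:]  1  'a'
   2  s[5:],s[6:]  1  'a'
   3  s[6:],s[8:]  0  ''
   4  s[8:],s[4:]  2  'ba'
   5  s[4:],s[7:]  1  'b'
   6  s[7:],s[3:]  3  'bba'
   7  s[3:],s[2:]  2  'bb'
   8  s[2:],s[1:]  3  'bbb'
   9  s[1:],s[0:]  4  'bbbb'

n(n+1)/2 = 10·11/2 = 55
Σ LCP = 0 + 1 + 1 + 0 + 2 + 1 + 3 + 2 + 3 + 4 = 17
distinct = 55 − 17 = 38

38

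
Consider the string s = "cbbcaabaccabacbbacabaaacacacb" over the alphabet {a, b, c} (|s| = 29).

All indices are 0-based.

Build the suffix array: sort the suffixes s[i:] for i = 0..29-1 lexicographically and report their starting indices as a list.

[20, 4, 21, 18, 10, 5, 16, 22, 24, 26, 12, 7, 28, 19, 15, 11, 6, 14, 1, 2, 3, 17, 9, 23, 25, 27, 13, 0, 8]

rank | idx | suffix
   0 |  20 | aaacacacb
   1 |   4 | aabaccabacbbacabaaacacacb
   2 |  21 | aacacacb
   3 |  18 | abaaacacacb
   4 |  10 | abacbbacabaaacacacb
   5 |   5 | abaccabacbbacabaaacacacb
   6 |  16 | acabaaacacacb
   7 |  22 | acacacb
   8 |  24 | acacb
   9 |  26 | acb
  10 |  12 | acbbacabaaacacacb
  11 |   7 | accabacbbacabaaacacacb
  12 |  28 | b
  13 |  19 | baaacacacb
  14 |  15 | bacabaaacacacb
  15 |  11 | bacbbacabaaacacacb
  16 |   6 | baccabacbbacabaaacacacb
  17 |  14 | bbacabaaacacacb
  18 |   1 | bbcaabaccabacbbacabaaacacacb
  19 |   2 | bcaabaccabacbbacabaaacacacb
  20 |   3 | caabaccabacbbacabaaacacacb
  21 |  17 | cabaaacacacb
  22 |   9 | cabacbbacabaaacacacb
  23 |  23 | cacacb
  24 |  25 | cacb
  25 |  27 | cb
  26 |  13 | cbbacabaaacacacb
  27 |   0 | cbbcaabaccabacbbacabaaacacacb
  28 |   8 | ccabacbbacabaaacacacb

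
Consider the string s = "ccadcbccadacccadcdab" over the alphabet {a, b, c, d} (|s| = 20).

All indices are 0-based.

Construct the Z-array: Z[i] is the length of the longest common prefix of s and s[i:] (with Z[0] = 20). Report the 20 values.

[20, 1, 0, 0, 1, 0, 4, 1, 0, 0, 0, 2, 5, 1, 0, 0, 1, 0, 0, 0]

Z[0]=20
i=1: outside box; Z[1]=1 scan→box=[1,2)
i=2: outside box; Z[2]=0
i=3: outside box; Z[3]=0
i=4: outside box; Z[4]=1 scan→box=[4,5)
i=5: outside box; Z[5]=0
i=6: outside box; Z[6]=4 scan→box=[6,10)
i=7: min(r-i=3, Z[1]=1)=1; Z[7]=1
i=8: min(r-i=2, Z[2]=0)=0; Z[8]=0
i=9: min(r-i=1, Z[3]=0)=0; Z[9]=0
i=10: outside box; Z[10]=0
i=11: outside box; Z[11]=2 scan→box=[11,13)
i=12: min(r-i=1, Z[1]=1)=1; Z[12]=5 scan→box=[12,17)
i=13: min(r-i=4, Z[1]=1)=1; Z[13]=1
i=14: min(r-i=3, Z[2]=0)=0; Z[14]=0
i=15: min(r-i=2, Z[3]=0)=0; Z[15]=0
i=16: min(r-i=1, Z[4]=1)=1; Z[16]=1
i=17: outside box; Z[17]=0
i=18: outside box; Z[18]=0
i=19: outside box; Z[19]=0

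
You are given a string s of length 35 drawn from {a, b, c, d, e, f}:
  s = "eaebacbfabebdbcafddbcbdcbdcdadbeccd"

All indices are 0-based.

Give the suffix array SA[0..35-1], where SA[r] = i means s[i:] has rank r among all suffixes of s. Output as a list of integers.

rank | idx | suffix
   0 |   8 | abebdbcafddbcbdcbdcdadbeccd
   1 |   4 | acbfabebdbcafddbcbdcbdcdadbeccd
   2 |  28 | adbeccd
   3 |   1 | aebacbfabebdbcafddbcbdcbdcdadbeccd
   4 |  15 | afddbcbdcbdcdadbeccd
   5 |   3 | bacbfabebdbcafddbcbdcbdcdadbeccd
   6 |  13 | bcafddbcbdcbdcdadbeccd
   7 |  19 | bcbdcbdcdadbeccd
   8 |  11 | bdbcafddbcbdcbdcdadbeccd
   9 |  21 | bdcbdcdadbeccd
  10 |  24 | bdcdadbeccd
  11 |   9 | bebdbcafddbcbdcbdcdadbeccd
  12 |  30 | beccd
  13 |   6 | bfabebdbcafddbcbdcbdcdadbeccd
  14 |  14 | cafddbcbdcbdcdadbeccd
  15 |  20 | cbdcbdcdadbeccd
  16 |  23 | cbdcdadbeccd
  17 |   5 | cbfabebdbcafddbcbdcbdcdadbeccd
  18 |  32 | ccd
  19 |  33 | cd
  20 |  26 | cdadbeccd
  21 |  34 | d
  22 |  27 | dadbeccd
  23 |  12 | dbcafddbcbdcbdcdadbeccd
  24 |  18 | dbcbdcbdcdadbeccd
  25 |  29 | dbeccd
  26 |  22 | dcbdcdadbeccd
  27 |  25 | dcdadbeccd
  28 |  17 | ddbcbdcbdcdadbeccd
  29 |   0 | eaebacbfabebdbcafddbcbdcbdcdadbeccd
  30 |   2 | ebacbfabebdbcafddbcbdcbdcdadbeccd
  31 |  10 | ebdbcafddbcbdcbdcdadbeccd
  32 |  31 | eccd
  33 |   7 | fabebdbcafddbcbdcbdcdadbeccd
  34 |  16 | fddbcbdcbdcdadbeccd

[8, 4, 28, 1, 15, 3, 13, 19, 11, 21, 24, 9, 30, 6, 14, 20, 23, 5, 32, 33, 26, 34, 27, 12, 18, 29, 22, 25, 17, 0, 2, 10, 31, 7, 16]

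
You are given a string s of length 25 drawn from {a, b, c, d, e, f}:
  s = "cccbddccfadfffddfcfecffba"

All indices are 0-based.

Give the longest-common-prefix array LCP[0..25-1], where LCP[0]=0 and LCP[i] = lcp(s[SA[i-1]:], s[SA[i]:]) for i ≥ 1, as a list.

sorted suffixes:
  #0 SA[0]=24  'a'
  #1 SA[1]=9  'adfffddfcfecffba'
  #2 SA[2]=23  'ba'
  #3 SA[3]=3  'bddccfadfffddfcfecffba'
  #4 SA[4]=2  'cbddccfadfffddfcfecffba'
  #5 SA[5]=1  'ccbddccfadfffddfcfecffba'
  #6 SA[6]=0  'cccbddccfadfffddfcfecffba'
  #7 SA[7]=6  'ccfadfffddfcfecffba'
  #8 SA[8]=7  'cfadfffddfcfecffba'
  #9 SA[9]=17  'cfecffba'
  #10 SA[10]=20  'cffba'
  #11 SA[11]=5  'dccfadfffddfcfecffba'
  #12 SA[12]=4  'ddccfadfffddfcfecffba'
  #13 SA[13]=14  'ddfcfecffba'
  #14 SA[14]=15  'dfcfecffba'
  #15 SA[15]=10  'dfffddfcfecffba'
  #16 SA[16]=19  'ecffba'
  #17 SA[17]=8  'fadfffddfcfecffba'
  #18 SA[18]=22  'fba'
  #19 SA[19]=16  'fcfecffba'
  #20 SA[20]=13  'fddfcfecffba'
  #21 SA[21]=18  'fecffba'
  #22 SA[22]=21  'ffba'
  #23 SA[23]=12  'ffddfcfecffba'
  #24 SA[24]=11  'fffddfcfecffba'

SA = [24, 9, 23, 3, 2, 1, 0, 6, 7, 17, 20, 5, 4, 14, 15, 10, 19, 8, 22, 16, 13, 18, 21, 12, 11]
i: (SA[i-1],SA[i]) lcp shared
  1: (24,9) 1 'a'
  2: (9,23) 0 ''
  3: (23,3) 1 'b'
  4: (3,2) 0 ''
  5: (2,1) 1 'c'
  6: (1,0) 2 'cc'
  7: (0,6) 2 'cc'
  8: (6,7) 1 'c'
  9: (7,17) 2 'cf'
  10: (17,20) 2 'cf'
  11: (20,5) 0 ''
  12: (5,4) 1 'd'
  13: (4,14) 2 'dd'
  14: (14,15) 1 'd'
  15: (15,10) 2 'df'
  16: (10,19) 0 ''
  17: (19,8) 0 ''
  18: (8,22) 1 'f'
  19: (22,16) 1 'f'
  20: (16,13) 1 'f'
  21: (13,18) 1 'f'
  22: (18,21) 1 'f'
  23: (21,12) 2 'ff'
  24: (12,11) 2 'ff'

[0, 1, 0, 1, 0, 1, 2, 2, 1, 2, 2, 0, 1, 2, 1, 2, 0, 0, 1, 1, 1, 1, 1, 2, 2]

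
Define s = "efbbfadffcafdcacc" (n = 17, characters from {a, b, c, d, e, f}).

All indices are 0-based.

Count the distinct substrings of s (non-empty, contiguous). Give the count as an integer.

rank | idx | suffix
   0 |  14 | acc
   1 |   5 | adffcafdcacc
   2 |  10 | afdcacc
   3 |   2 | bbfadffcafdcacc
   4 |   3 | bfadffcafdcacc
   5 |  16 | c
   6 |  13 | cacc
   7 |   9 | cafdcacc
   8 |  15 | cc
   9 |  12 | dcacc
  10 |   6 | dffcafdcacc
  11 |   0 | efbbfadffcafdcacc
  12 |   4 | fadffcafdcacc
  13 |   1 | fbbfadffcafdcacc
  14 |   8 | fcafdcacc
  15 |  11 | fdcacc
  16 |   7 | ffcafdcacc

SA = [14, 5, 10, 2, 3, 16, 13, 9, 15, 12, 6, 0, 4, 1, 8, 11, 7]
[i] adj suffixes → lcp
  [1] 14/5 → 1 ('a')
  [2] 5/10 → 1 ('a')
  [3] 10/2 → 0 ('')
  [4] 2/3 → 1 ('b')
  [5] 3/16 → 0 ('')
  [6] 16/13 → 1 ('c')
  [7] 13/9 → 2 ('ca')
  [8] 9/15 → 1 ('c')
  [9] 15/12 → 0 ('')
  [10] 12/6 → 1 ('d')
  [11] 6/0 → 0 ('')
  [12] 0/4 → 0 ('')
  [13] 4/1 → 1 ('f')
  [14] 1/8 → 1 ('f')
  [15] 8/11 → 1 ('f')
  [16] 11/7 → 1 ('f')

n(n+1)/2 = 17·18/2 = 153
Σ LCP = 0 + 1 + 1 + 0 + 1 + 0 + 1 + 2 + 1 + 0 + 1 + 0 + 0 + 1 + 1 + 1 + 1 = 12
distinct = 153 − 12 = 141

141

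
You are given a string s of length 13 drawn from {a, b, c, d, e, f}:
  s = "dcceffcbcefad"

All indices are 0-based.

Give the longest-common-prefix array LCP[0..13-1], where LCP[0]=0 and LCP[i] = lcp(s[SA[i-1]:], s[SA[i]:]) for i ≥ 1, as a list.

[0, 0, 0, 1, 1, 3, 0, 1, 0, 2, 0, 1, 1]

rank | idx | suffix
   0 |  11 | ad
   1 |   7 | bcefad
   2 |   6 | cbcefad
   3 |   1 | cceffcbcefad
   4 |   8 | cefad
   5 |   2 | ceffcbcefad
   6 |  12 | d
   7 |   0 | dcceffcbcefad
   8 |   9 | efad
   9 |   3 | effcbcefad
  10 |  10 | fad
  11 |   5 | fcbcefad
  12 |   4 | ffcbcefad

SA = [11, 7, 6, 1, 8, 2, 12, 0, 9, 3, 10, 5, 4]
i: (SA[i-1],SA[i]) lcp shared
  1: (11,7) 0 ''
  2: (7,6) 0 ''
  3: (6,1) 1 'c'
  4: (1,8) 1 'c'
  5: (8,2) 3 'cef'
  6: (2,12) 0 ''
  7: (12,0) 1 'd'
  8: (0,9) 0 ''
  9: (9,3) 2 'ef'
  10: (3,10) 0 ''
  11: (10,5) 1 'f'
  12: (5,4) 1 'f'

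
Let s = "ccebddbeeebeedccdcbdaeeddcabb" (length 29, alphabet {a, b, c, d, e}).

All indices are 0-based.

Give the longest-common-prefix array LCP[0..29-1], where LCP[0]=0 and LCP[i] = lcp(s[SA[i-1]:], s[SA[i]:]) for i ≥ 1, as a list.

rank | idx | suffix
   0 |  26 | abb
   1 |  20 | aeeddcabb
   2 |  28 | b
   3 |  27 | bb
   4 |  18 | bdaeeddcabb
   5 |   3 | bddbeeebeedccdcbdaeeddcabb
   6 |  10 | beedccdcbdaeeddcabb
   7 |   6 | beeebeedccdcbdaeeddcabb
   8 |  25 | cabb
   9 |  17 | cbdaeeddcabb
  10 |  14 | ccdcbdaeeddcabb
  11 |   0 | ccebddbeeebeedccdcbdaeeddcabb
  12 |  15 | cdcbdaeeddcabb
  13 |   1 | cebddbeeebeedccdcbdaeeddcabb
  14 |  19 | daeeddcabb
  15 |   5 | dbeeebeedccdcbdaeeddcabb
  16 |  24 | dcabb
  17 |  16 | dcbdaeeddcabb
  18 |  13 | dccdcbdaeeddcabb
  19 |   4 | ddbeeebeedccdcbdaeeddcabb
  20 |  23 | ddcabb
  21 |   2 | ebddbeeebeedccdcbdaeeddcabb
  22 |   9 | ebeedccdcbdaeeddcabb
  23 |  12 | edccdcbdaeeddcabb
  24 |  22 | eddcabb
  25 |   8 | eebeedccdcbdaeeddcabb
  26 |  11 | eedccdcbdaeeddcabb
  27 |  21 | eeddcabb
  28 |   7 | eeebeedccdcbdaeeddcabb

SA = [26, 20, 28, 27, 18, 3, 10, 6, 25, 17, 14, 0, 15, 1, 19, 5, 24, 16, 13, 4, 23, 2, 9, 12, 22, 8, 11, 21, 7]
i: (SA[i-1],SA[i]) lcp shared
  1: (26,20) 1 'a'
  2: (20,28) 0 ''
  3: (28,27) 1 'b'
  4: (27,18) 1 'b'
  5: (18,3) 2 'bd'
  6: (3,10) 1 'b'
  7: (10,6) 3 'bee'
  8: (6,25) 0 ''
  9: (25,17) 1 'c'
  10: (17,14) 1 'c'
  11: (14,0) 2 'cc'
  12: (0,15) 1 'c'
  13: (15,1) 1 'c'
  14: (1,19) 0 ''
  15: (19,5) 1 'd'
  16: (5,24) 1 'd'
  17: (24,16) 2 'dc'
  18: (16,13) 2 'dc'
  19: (13,4) 1 'd'
  20: (4,23) 2 'dd'
  21: (23,2) 0 ''
  22: (2,9) 2 'eb'
  23: (9,12) 1 'e'
  24: (12,22) 2 'ed'
  25: (22,8) 1 'e'
  26: (8,11) 2 'ee'
  27: (11,21) 3 'eed'
  28: (21,7) 2 'ee'

[0, 1, 0, 1, 1, 2, 1, 3, 0, 1, 1, 2, 1, 1, 0, 1, 1, 2, 2, 1, 2, 0, 2, 1, 2, 1, 2, 3, 2]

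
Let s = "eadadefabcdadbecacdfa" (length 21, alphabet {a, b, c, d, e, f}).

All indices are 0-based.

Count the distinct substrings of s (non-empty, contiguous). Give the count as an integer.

210

sorted suffixes:
  #0 SA[0]=20  'a'
  #1 SA[1]=7  'abcdadbecacdfa'
  #2 SA[2]=16  'acdfa'
  #3 SA[3]=1  'adadefabcdadbecacdfa'
  #4 SA[4]=11  'adbecacdfa'
  #5 SA[5]=3  'adefabcdadbecacdfa'
  #6 SA[6]=8  'bcdadbecacdfa'
  #7 SA[7]=13  'becacdfa'
  #8 SA[8]=15  'cacdfa'
  #9 SA[9]=9  'cdadbecacdfa'
  #10 SA[10]=17  'cdfa'
  #11 SA[11]=10  'dadbecacdfa'
  #12 SA[12]=2  'dadefabcdadbecacdfa'
  #13 SA[13]=12  'dbecacdfa'
  #14 SA[14]=4  'defabcdadbecacdfa'
  #15 SA[15]=18  'dfa'
  #16 SA[16]=0  'eadadefabcdadbecacdfa'
  #17 SA[17]=14  'ecacdfa'
  #18 SA[18]=5  'efabcdadbecacdfa'
  #19 SA[19]=19  'fa'
  #20 SA[20]=6  'fabcdadbecacdfa'

SA = [20, 7, 16, 1, 11, 3, 8, 13, 15, 9, 17, 10, 2, 12, 4, 18, 0, 14, 5, 19, 6]
i: (SA[i-1],SA[i]) lcp shared
  1: (20,7) 1 'a'
  2: (7,16) 1 'a'
  3: (16,1) 1 'a'
  4: (1,11) 2 'ad'
  5: (11,3) 2 'ad'
  6: (3,8) 0 ''
  7: (8,13) 1 'b'
  8: (13,15) 0 ''
  9: (15,9) 1 'c'
  10: (9,17) 2 'cd'
  11: (17,10) 0 ''
  12: (10,2) 3 'dad'
  13: (2,12) 1 'd'
  14: (12,4) 1 'd'
  15: (4,18) 1 'd'
  16: (18,0) 0 ''
  17: (0,14) 1 'e'
  18: (14,5) 1 'e'
  19: (5,19) 0 ''
  20: (19,6) 2 'fa'

n(n+1)/2 = 21·22/2 = 231
Σ LCP = 0 + 1 + 1 + 1 + 2 + 2 + 0 + 1 + 0 + 1 + 2 + 0 + 3 + 1 + 1 + 1 + 0 + 1 + 1 + 0 + 2 = 21
distinct = 231 − 21 = 210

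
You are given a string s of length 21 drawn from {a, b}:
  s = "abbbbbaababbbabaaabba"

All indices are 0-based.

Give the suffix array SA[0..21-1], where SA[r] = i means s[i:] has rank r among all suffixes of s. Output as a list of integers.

[20, 15, 6, 16, 13, 7, 17, 9, 0, 19, 14, 5, 12, 8, 18, 4, 11, 3, 10, 2, 1]

rank | idx | suffix
   0 |  20 | a
   1 |  15 | aaabba
   2 |   6 | aababbbabaaabba
   3 |  16 | aabba
   4 |  13 | abaaabba
   5 |   7 | ababbbabaaabba
   6 |  17 | abba
   7 |   9 | abbbabaaabba
   8 |   0 | abbbbbaababbbabaaabba
   9 |  19 | ba
  10 |  14 | baaabba
  11 |   5 | baababbbabaaabba
  12 |  12 | babaaabba
  13 |   8 | babbbabaaabba
  14 |  18 | bba
  15 |   4 | bbaababbbabaaabba
  16 |  11 | bbabaaabba
  17 |   3 | bbbaababbbabaaabba
  18 |  10 | bbbabaaabba
  19 |   2 | bbbbaababbbabaaabba
  20 |   1 | bbbbbaababbbabaaabba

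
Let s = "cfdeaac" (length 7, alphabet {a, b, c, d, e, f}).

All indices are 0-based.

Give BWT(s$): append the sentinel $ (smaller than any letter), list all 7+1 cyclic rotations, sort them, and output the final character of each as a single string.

rank  rotation  last
    0  $cfdeaac  c
    1  aac$cfde  e
    2  ac$cfdea  a
    3  c$cfdeaa  a
    4  cfdeaac$  $
    5  deaac$cf  f
    6  eaac$cfd  d
    7  fdeaac$c  c

ceaa$fdc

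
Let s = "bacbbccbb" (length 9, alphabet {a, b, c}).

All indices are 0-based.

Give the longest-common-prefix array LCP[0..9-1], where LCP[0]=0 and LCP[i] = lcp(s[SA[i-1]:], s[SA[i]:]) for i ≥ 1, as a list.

[0, 0, 1, 1, 2, 1, 0, 3, 1]

rank | idx | suffix
   0 |   1 | acbbccbb
   1 |   8 | b
   2 |   0 | bacbbccbb
   3 |   7 | bb
   4 |   3 | bbccbb
   5 |   4 | bccbb
   6 |   6 | cbb
   7 |   2 | cbbccbb
   8 |   5 | ccbb

SA = [1, 8, 0, 7, 3, 4, 6, 2, 5]
rank  pair      lcp
   1  s[1:],s[8:]  0  ''
   2  s[8:],s[0:]  1  'b'
   3  s[0:],s[7:]  1  'b'
   4  s[7:],s[3:]  2  'bb'
   5  s[3:],s[4:]  1  'b'
   6  s[4:],s[6:]  0  ''
   7  s[6:],s[2:]  3  'cbb'
   8  s[2:],s[5:]  1  'c'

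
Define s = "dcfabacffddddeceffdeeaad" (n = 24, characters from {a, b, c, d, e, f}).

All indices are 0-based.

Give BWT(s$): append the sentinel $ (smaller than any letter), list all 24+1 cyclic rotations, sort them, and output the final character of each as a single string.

defbaaedaa$fdddfeddccffce

rank  rotation                   last
    0  $dcfabacffddddeceffdeeaad  d
    1  aad$dcfabacffddddeceffdee  e
    2  abacffddddeceffdeeaad$dcf  f
    3  acffddddeceffdeeaad$dcfab  b
    4  ad$dcfabacffddddeceffdeea  a
    5  bacffddddeceffdeeaad$dcfa  a
    6  ceffdeeaad$dcfabacffdddde  e
    7  cfabacffddddeceffdeeaad$d  d
    8  cffddddeceffdeeaad$dcfaba  a
    9  d$dcfabacffddddeceffdeeaa  a
   10  dcfabacffddddeceffdeeaad$  $
   11  ddddeceffdeeaad$dcfabacff  f
   12  dddeceffdeeaad$dcfabacffd  d
   13  ddeceffdeeaad$dcfabacffdd  d
   14  deceffdeeaad$dcfabacffddd  d
   15  deeaad$dcfabacffddddeceff  f
   16  eaad$dcfabacffddddeceffde  e
   17  eceffdeeaad$dcfabacffdddd  d
   18  eeaad$dcfabacffddddeceffd  d
   19  effdeeaad$dcfabacffddddec  c
   20  fabacffddddeceffdeeaad$dc  c
   21  fddddeceffdeeaad$dcfabacf  f
   22  fdeeaad$dcfabacffddddecef  f
   23  ffddddeceffdeeaad$dcfabac  c
   24  ffdeeaad$dcfabacffddddece  e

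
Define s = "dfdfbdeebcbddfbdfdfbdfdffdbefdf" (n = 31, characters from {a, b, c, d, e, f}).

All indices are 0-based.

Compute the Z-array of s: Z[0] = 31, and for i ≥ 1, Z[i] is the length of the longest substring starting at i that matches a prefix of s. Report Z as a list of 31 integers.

Z[0]=31
i=1: outside box; Z[1]=0
i=2: outside box; Z[2]=2 grow→box=[2,4)
i=3: min(r-i=1, Z[1]=0)=0; Z[3]=0
i=4: outside box; Z[4]=0
i=5: outside box; Z[5]=1 grow→box=[5,6)
i=6: outside box; Z[6]=0
i=7: outside box; Z[7]=0
i=8: outside box; Z[8]=0
i=9: outside box; Z[9]=0
i=10: outside box; Z[10]=0
i=11: outside box; Z[11]=1 grow→box=[11,12)
i=12: outside box; Z[12]=2 grow→box=[12,14)
i=13: min(r-i=1, Z[1]=0)=0; Z[13]=0
i=14: outside box; Z[14]=0
i=15: outside box; Z[15]=6 grow→box=[15,21)
i=16: min(r-i=5, Z[1]=0)=0; Z[16]=0
i=17: min(r-i=4, Z[2]=2)=2; Z[17]=2
i=18: min(r-i=3, Z[3]=0)=0; Z[18]=0
i=19: min(r-i=2, Z[4]=0)=0; Z[19]=0
i=20: min(r-i=1, Z[5]=1)=1; Z[20]=4 grow→box=[20,24)
i=21: min(r-i=3, Z[1]=0)=0; Z[21]=0
i=22: min(r-i=2, Z[2]=2)=2; Z[22]=2
i=23: min(r-i=1, Z[3]=0)=0; Z[23]=0
i=24: outside box; Z[24]=0
i=25: outside box; Z[25]=1 grow→box=[25,26)
i=26: outside box; Z[26]=0
i=27: outside box; Z[27]=0
i=28: outside box; Z[28]=0
i=29: outside box; Z[29]=2 grow→box=[29,31)
i=30: min(r-i=1, Z[1]=0)=0; Z[30]=0

[31, 0, 2, 0, 0, 1, 0, 0, 0, 0, 0, 1, 2, 0, 0, 6, 0, 2, 0, 0, 4, 0, 2, 0, 0, 1, 0, 0, 0, 2, 0]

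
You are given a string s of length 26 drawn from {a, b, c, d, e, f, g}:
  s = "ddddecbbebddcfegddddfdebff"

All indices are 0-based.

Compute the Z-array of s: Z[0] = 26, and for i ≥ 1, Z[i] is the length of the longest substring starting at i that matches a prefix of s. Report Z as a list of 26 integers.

Z[0]=26
i=1: fresh scan; Z[1]=3 extend→box=[1,4)
i=2: min(r-i=2, Z[1]=3)=2; Z[2]=2
i=3: min(r-i=1, Z[2]=2)=1; Z[3]=1
i=4: fresh scan; Z[4]=0
i=5: fresh scan; Z[5]=0
i=6: fresh scan; Z[6]=0
i=7: fresh scan; Z[7]=0
i=8: fresh scan; Z[8]=0
i=9: fresh scan; Z[9]=0
i=10: fresh scan; Z[10]=2 extend→box=[10,12)
i=11: min(r-i=1, Z[1]=3)=1; Z[11]=1
i=12: fresh scan; Z[12]=0
i=13: fresh scan; Z[13]=0
i=14: fresh scan; Z[14]=0
i=15: fresh scan; Z[15]=0
i=16: fresh scan; Z[16]=4 extend→box=[16,20)
i=17: min(r-i=3, Z[1]=3)=3; Z[17]=3
i=18: min(r-i=2, Z[2]=2)=2; Z[18]=2
i=19: min(r-i=1, Z[3]=1)=1; Z[19]=1
i=20: fresh scan; Z[20]=0
i=21: fresh scan; Z[21]=1 extend→box=[21,22)
i=22: fresh scan; Z[22]=0
i=23: fresh scan; Z[23]=0
i=24: fresh scan; Z[24]=0
i=25: fresh scan; Z[25]=0

[26, 3, 2, 1, 0, 0, 0, 0, 0, 0, 2, 1, 0, 0, 0, 0, 4, 3, 2, 1, 0, 1, 0, 0, 0, 0]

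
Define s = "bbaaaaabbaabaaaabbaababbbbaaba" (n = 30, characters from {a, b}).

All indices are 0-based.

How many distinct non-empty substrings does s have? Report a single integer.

354

sorted suffixes:
  #0 SA[0]=29  'a'
  #1 SA[1]=2  'aaaaabbaabaaaabbaababbbbaaba'
  #2 SA[2]=3  'aaaabbaabaaaabbaababbbbaaba'
  #3 SA[3]=12  'aaaabbaababbbbaaba'
  #4 SA[4]=4  'aaabbaabaaaabbaababbbbaaba'
  #5 SA[5]=13  'aaabbaababbbbaaba'
  #6 SA[6]=26  'aaba'
  #7 SA[7]=9  'aabaaaabbaababbbbaaba'
  #8 SA[8]=18  'aababbbbaaba'
  #9 SA[9]=5  'aabbaabaaaabbaababbbbaaba'
  #10 SA[10]=14  'aabbaababbbbaaba'
  #11 SA[11]=27  'aba'
  #12 SA[12]=10  'abaaaabbaababbbbaaba'
  #13 SA[13]=19  'ababbbbaaba'
  #14 SA[14]=6  'abbaabaaaabbaababbbbaaba'
  #15 SA[15]=15  'abbaababbbbaaba'
  #16 SA[16]=21  'abbbbaaba'
  #17 SA[17]=28  'ba'
  #18 SA[18]=1  'baaaaabbaabaaaabbaababbbbaaba'
  #19 SA[19]=11  'baaaabbaababbbbaaba'
  #20 SA[20]=25  'baaba'
  #21 SA[21]=8  'baabaaaabbaababbbbaaba'
  #22 SA[22]=17  'baababbbbaaba'
  #23 SA[23]=20  'babbbbaaba'
  #24 SA[24]=0  'bbaaaaabbaabaaaabbaababbbbaaba'
  #25 SA[25]=24  'bbaaba'
  #26 SA[26]=7  'bbaabaaaabbaababbbbaaba'
  #27 SA[27]=16  'bbaababbbbaaba'
  #28 SA[28]=23  'bbbaaba'
  #29 SA[29]=22  'bbbbaaba'

SA = [29, 2, 3, 12, 4, 13, 26, 9, 18, 5, 14, 27, 10, 19, 6, 15, 21, 28, 1, 11, 25, 8, 17, 20, 0, 24, 7, 16, 23, 22]
[i] adj suffixes → lcp
  [1] 29/2 → 1 ('a')
  [2] 2/3 → 4 ('aaaa')
  [3] 3/12 → 10 ('aaaabbaaba')
  [4] 12/4 → 3 ('aaa')
  [5] 4/13 → 9 ('aaabbaaba')
  [6] 13/26 → 2 ('aa')
  [7] 26/9 → 4 ('aaba')
  [8] 9/18 → 4 ('aaba')
  [9] 18/5 → 3 ('aab')
  [10] 5/14 → 8 ('aabbaaba')
  [11] 14/27 → 1 ('a')
  [12] 27/10 → 3 ('aba')
  [13] 10/19 → 3 ('aba')
  [14] 19/6 → 2 ('ab')
  [15] 6/15 → 7 ('abbaaba')
  [16] 15/21 → 3 ('abb')
  [17] 21/28 → 0 ('')
  [18] 28/1 → 2 ('ba')
  [19] 1/11 → 5 ('baaaa')
  [20] 11/25 → 3 ('baa')
  [21] 25/8 → 5 ('baaba')
  [22] 8/17 → 5 ('baaba')
  [23] 17/20 → 2 ('ba')
  [24] 20/0 → 1 ('b')
  [25] 0/24 → 4 ('bbaa')
  [26] 24/7 → 6 ('bbaaba')
  [27] 7/16 → 6 ('bbaaba')
  [28] 16/23 → 2 ('bb')
  [29] 23/22 → 3 ('bbb')

n(n+1)/2 = 30·31/2 = 465
Σ LCP = 0 + 1 + 4 + 10 + 3 + 9 + 2 + 4 + 4 + 3 + 8 + 1 + 3 + 3 + 2 + 7 + 3 + 0 + 2 + 5 + 3 + 5 + 5 + 2 + 1 + 4 + 6 + 6 + 2 + 3 = 111
distinct = 465 − 111 = 354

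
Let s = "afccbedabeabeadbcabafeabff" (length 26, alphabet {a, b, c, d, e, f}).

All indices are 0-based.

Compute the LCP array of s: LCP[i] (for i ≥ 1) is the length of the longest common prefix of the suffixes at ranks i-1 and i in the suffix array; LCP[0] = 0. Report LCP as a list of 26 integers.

sorted suffixes:
  #0 SA[0]=17  'abafeabff'
  #1 SA[1]=7  'abeabeadbcabafeabff'
  #2 SA[2]=10  'abeadbcabafeabff'
  #3 SA[3]=22  'abff'
  #4 SA[4]=13  'adbcabafeabff'
  #5 SA[5]=0  'afccbedabeabeadbcabafeabff'
  #6 SA[6]=19  'afeabff'
  #7 SA[7]=18  'bafeabff'
  #8 SA[8]=15  'bcabafeabff'
  #9 SA[9]=8  'beabeadbcabafeabff'
  #10 SA[10]=11  'beadbcabafeabff'
  #11 SA[11]=4  'bedabeabeadbcabafeabff'
  #12 SA[12]=23  'bff'
  #13 SA[13]=16  'cabafeabff'
  #14 SA[14]=3  'cbedabeabeadbcabafeabff'
  #15 SA[15]=2  'ccbedabeabeadbcabafeabff'
  #16 SA[16]=6  'dabeabeadbcabafeabff'
  #17 SA[17]=14  'dbcabafeabff'
  #18 SA[18]=9  'eabeadbcabafeabff'
  #19 SA[19]=21  'eabff'
  #20 SA[20]=12  'eadbcabafeabff'
  #21 SA[21]=5  'edabeabeadbcabafeabff'
  #22 SA[22]=25  'f'
  #23 SA[23]=1  'fccbedabeabeadbcabafeabff'
  #24 SA[24]=20  'feabff'
  #25 SA[25]=24  'ff'

SA = [17, 7, 10, 22, 13, 0, 19, 18, 15, 8, 11, 4, 23, 16, 3, 2, 6, 14, 9, 21, 12, 5, 25, 1, 20, 24]
[i] adj suffixes → lcp
  [1] 17/7 → 2 ('ab')
  [2] 7/10 → 4 ('abea')
  [3] 10/22 → 2 ('ab')
  [4] 22/13 → 1 ('a')
  [5] 13/0 → 1 ('a')
  [6] 0/19 → 2 ('af')
  [7] 19/18 → 0 ('')
  [8] 18/15 → 1 ('b')
  [9] 15/8 → 1 ('b')
  [10] 8/11 → 3 ('bea')
  [11] 11/4 → 2 ('be')
  [12] 4/23 → 1 ('b')
  [13] 23/16 → 0 ('')
  [14] 16/3 → 1 ('c')
  [15] 3/2 → 1 ('c')
  [16] 2/6 → 0 ('')
  [17] 6/14 → 1 ('d')
  [18] 14/9 → 0 ('')
  [19] 9/21 → 3 ('eab')
  [20] 21/12 → 2 ('ea')
  [21] 12/5 → 1 ('e')
  [22] 5/25 → 0 ('')
  [23] 25/1 → 1 ('f')
  [24] 1/20 → 1 ('f')
  [25] 20/24 → 1 ('f')

[0, 2, 4, 2, 1, 1, 2, 0, 1, 1, 3, 2, 1, 0, 1, 1, 0, 1, 0, 3, 2, 1, 0, 1, 1, 1]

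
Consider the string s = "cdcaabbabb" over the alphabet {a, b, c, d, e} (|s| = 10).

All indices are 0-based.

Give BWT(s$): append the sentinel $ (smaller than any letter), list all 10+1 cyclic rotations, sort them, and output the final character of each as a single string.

rank  rotation     last
    0  $cdcaabbabb  b
    1  aabbabb$cdc  c
    2  abb$cdcaabb  b
    3  abbabb$cdca  a
    4  b$cdcaabbab  b
    5  babb$cdcaab  b
    6  bb$cdcaabba  a
    7  bbabb$cdcaa  a
    8  caabbabb$cd  d
    9  cdcaabbabb$  $
   10  dcaabbabb$c  c

bcbabbaad$c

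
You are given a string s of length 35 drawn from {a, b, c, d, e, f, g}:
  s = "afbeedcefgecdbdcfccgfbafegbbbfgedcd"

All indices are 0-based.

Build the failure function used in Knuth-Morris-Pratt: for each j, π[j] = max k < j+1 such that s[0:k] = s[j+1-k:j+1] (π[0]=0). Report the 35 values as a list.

[0, 0, 0, 0, 0, 0, 0, 0, 0, 0, 0, 0, 0, 0, 0, 0, 0, 0, 0, 0, 0, 0, 1, 2, 0, 0, 0, 0, 0, 0, 0, 0, 0, 0, 0]

π[0] = 0
j=1 s[j]='f': π[1]=0 (border '')
j=2 s[j]='b': π[2]=0 (border '')
j=3 s[j]='e': π[3]=0 (border '')
j=4 s[j]='e': π[4]=0 (border '')
j=5 s[j]='d': π[5]=0 (border '')
j=6 s[j]='c': π[6]=0 (border '')
j=7 s[j]='e': π[7]=0 (border '')
j=8 s[j]='f': π[8]=0 (border '')
j=9 s[j]='g': π[9]=0 (border '')
j=10 s[j]='e': π[10]=0 (border '')
j=11 s[j]='c': π[11]=0 (border '')
j=12 s[j]='d': π[12]=0 (border '')
j=13 s[j]='b': π[13]=0 (border '')
j=14 s[j]='d': π[14]=0 (border '')
j=15 s[j]='c': π[15]=0 (border '')
j=16 s[j]='f': π[16]=0 (border '')
j=17 s[j]='c': π[17]=0 (border '')
j=18 s[j]='c': π[18]=0 (border '')
j=19 s[j]='g': π[19]=0 (border '')
j=20 s[j]='f': π[20]=0 (border '')
j=21 s[j]='b': π[21]=0 (border '')
j=22 s[j]='a': π[22]=1 (border 'a')
j=23 s[j]='f': π[23]=2 (border 'af')
j=24 s[j]='e': k: 2→0; π[24]=0 (border '')
j=25 s[j]='g': π[25]=0 (border '')
j=26 s[j]='b': π[26]=0 (border '')
j=27 s[j]='b': π[27]=0 (border '')
j=28 s[j]='b': π[28]=0 (border '')
j=29 s[j]='f': π[29]=0 (border '')
j=30 s[j]='g': π[30]=0 (border '')
j=31 s[j]='e': π[31]=0 (border '')
j=32 s[j]='d': π[32]=0 (border '')
j=33 s[j]='c': π[33]=0 (border '')
j=34 s[j]='d': π[34]=0 (border '')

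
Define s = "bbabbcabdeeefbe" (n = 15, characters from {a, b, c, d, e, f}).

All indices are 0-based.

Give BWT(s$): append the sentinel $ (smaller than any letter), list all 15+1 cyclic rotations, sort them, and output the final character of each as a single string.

ebcb$abafbbbdeee

rank  rotation          last
    0  $bbabbcabdeeefbe  e
    1  abbcabdeeefbe$bb  b
    2  abdeeefbe$bbabbc  c
    3  babbcabdeeefbe$b  b
    4  bbabbcabdeeefbe$  $
    5  bbcabdeeefbe$bba  a
    6  bcabdeeefbe$bbab  b
    7  bdeeefbe$bbabbca  a
    8  be$bbabbcabdeeef  f
    9  cabdeeefbe$bbabb  b
   10  deeefbe$bbabbcab  b
   11  e$bbabbcabdeeefb  b
   12  eeefbe$bbabbcabd  d
   13  eefbe$bbabbcabde  e
   14  efbe$bbabbcabdee  e
   15  fbe$bbabbcabdeee  e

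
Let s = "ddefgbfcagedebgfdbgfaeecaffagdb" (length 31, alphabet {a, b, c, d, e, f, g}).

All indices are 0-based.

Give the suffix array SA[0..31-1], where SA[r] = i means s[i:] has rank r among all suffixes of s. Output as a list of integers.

sorted suffixes:
  #0 SA[0]=20  'aeecaffagdb'
  #1 SA[1]=24  'affagdb'
  #2 SA[2]=27  'agdb'
  #3 SA[3]=8  'agedebgfdbgfaeecaffagdb'
  #4 SA[4]=30  'b'
  #5 SA[5]=5  'bfcagedebgfdbgfaeecaffagdb'
  #6 SA[6]=17  'bgfaeecaffagdb'
  #7 SA[7]=13  'bgfdbgfaeecaffagdb'
  #8 SA[8]=23  'caffagdb'
  #9 SA[9]=7  'cagedebgfdbgfaeecaffagdb'
  #10 SA[10]=29  'db'
  #11 SA[11]=16  'dbgfaeecaffagdb'
  #12 SA[12]=0  'ddefgbfcagedebgfdbgfaeecaffagdb'
  #13 SA[13]=11  'debgfdbgfaeecaffagdb'
  #14 SA[14]=1  'defgbfcagedebgfdbgfaeecaffagdb'
  #15 SA[15]=12  'ebgfdbgfaeecaffagdb'
  #16 SA[16]=22  'ecaffagdb'
  #17 SA[17]=10  'edebgfdbgfaeecaffagdb'
  #18 SA[18]=21  'eecaffagdb'
  #19 SA[19]=2  'efgbfcagedebgfdbgfaeecaffagdb'
  #20 SA[20]=19  'faeecaffagdb'
  #21 SA[21]=26  'fagdb'
  #22 SA[22]=6  'fcagedebgfdbgfaeecaffagdb'
  #23 SA[23]=15  'fdbgfaeecaffagdb'
  #24 SA[24]=25  'ffagdb'
  #25 SA[25]=3  'fgbfcagedebgfdbgfaeecaffagdb'
  #26 SA[26]=4  'gbfcagedebgfdbgfaeecaffagdb'
  #27 SA[27]=28  'gdb'
  #28 SA[28]=9  'gedebgfdbgfaeecaffagdb'
  #29 SA[29]=18  'gfaeecaffagdb'
  #30 SA[30]=14  'gfdbgfaeecaffagdb'

[20, 24, 27, 8, 30, 5, 17, 13, 23, 7, 29, 16, 0, 11, 1, 12, 22, 10, 21, 2, 19, 26, 6, 15, 25, 3, 4, 28, 9, 18, 14]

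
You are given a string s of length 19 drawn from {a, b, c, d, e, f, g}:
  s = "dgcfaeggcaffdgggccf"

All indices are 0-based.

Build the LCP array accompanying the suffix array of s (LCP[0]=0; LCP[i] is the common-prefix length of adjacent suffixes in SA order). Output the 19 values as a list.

rank→(start, suffix):
  0 → (4, 'aeggcaffdgggccf')
  1 → (9, 'affdgggccf')
  2 → (8, 'caffdgggccf')
  3 → (16, 'ccf')
  4 → (17, 'cf')
  5 → (2, 'cfaeggcaffdgggccf')
  6 → (0, 'dgcfaeggcaffdgggccf')
  7 → (12, 'dgggccf')
  8 → (5, 'eggcaffdgggccf')
  9 → (18, 'f')
  10 → (3, 'faeggcaffdgggccf')
  11 → (11, 'fdgggccf')
  12 → (10, 'ffdgggccf')
  13 → (7, 'gcaffdgggccf')
  14 → (15, 'gccf')
  15 → (1, 'gcfaeggcaffdgggccf')
  16 → (6, 'ggcaffdgggccf')
  17 → (14, 'ggccf')
  18 → (13, 'gggccf')

SA = [4, 9, 8, 16, 17, 2, 0, 12, 5, 18, 3, 11, 10, 7, 15, 1, 6, 14, 13]
[i] adj suffixes → lcp
  [1] 4/9 → 1 ('a')
  [2] 9/8 → 0 ('')
  [3] 8/16 → 1 ('c')
  [4] 16/17 → 1 ('c')
  [5] 17/2 → 2 ('cf')
  [6] 2/0 → 0 ('')
  [7] 0/12 → 2 ('dg')
  [8] 12/5 → 0 ('')
  [9] 5/18 → 0 ('')
  [10] 18/3 → 1 ('f')
  [11] 3/11 → 1 ('f')
  [12] 11/10 → 1 ('f')
  [13] 10/7 → 0 ('')
  [14] 7/15 → 2 ('gc')
  [15] 15/1 → 2 ('gc')
  [16] 1/6 → 1 ('g')
  [17] 6/14 → 3 ('ggc')
  [18] 14/13 → 2 ('gg')

[0, 1, 0, 1, 1, 2, 0, 2, 0, 0, 1, 1, 1, 0, 2, 2, 1, 3, 2]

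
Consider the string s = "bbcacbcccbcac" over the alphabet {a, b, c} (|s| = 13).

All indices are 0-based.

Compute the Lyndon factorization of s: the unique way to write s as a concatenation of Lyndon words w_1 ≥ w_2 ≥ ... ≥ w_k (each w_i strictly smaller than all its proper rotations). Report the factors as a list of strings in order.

emit factor 1: 'bbc' (i=0, period=3)
emit factor 2: 'acbcccbc' (i=3, period=8)
emit factor 3: 'ac' (i=11, period=2)

["bbc", "acbcccbc", "ac"]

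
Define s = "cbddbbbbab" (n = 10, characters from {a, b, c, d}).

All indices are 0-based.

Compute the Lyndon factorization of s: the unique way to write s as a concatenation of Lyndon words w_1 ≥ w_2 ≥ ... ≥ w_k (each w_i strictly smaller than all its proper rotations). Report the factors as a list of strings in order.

["c", "bdd", "b", "b", "b", "b", "ab"]

emit factor 1: 'c' (i=0, period=1)
emit factor 2: 'bdd' (i=1, period=3)
emit factor 3: 'b' (i=4, period=1)
emit factor 4: 'b' (i=5, period=1)
emit factor 5: 'b' (i=6, period=1)
emit factor 6: 'b' (i=7, period=1)
emit factor 7: 'ab' (i=8, period=2)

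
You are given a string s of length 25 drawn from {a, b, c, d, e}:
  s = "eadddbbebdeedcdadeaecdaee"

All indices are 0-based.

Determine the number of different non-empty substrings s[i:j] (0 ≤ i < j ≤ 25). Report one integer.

296

rank | idx | suffix
   0 |   1 | adddbbebdeedcdadeaecdaee
   1 |  15 | adeaecdaee
   2 |  18 | aecdaee
   3 |  22 | aee
   4 |   5 | bbebdeedcdadeaecdaee
   5 |   8 | bdeedcdadeaecdaee
   6 |   6 | bebdeedcdadeaecdaee
   7 |  13 | cdadeaecdaee
   8 |  20 | cdaee
   9 |  14 | dadeaecdaee
  10 |  21 | daee
  11 |   4 | dbbebdeedcdadeaecdaee
  12 |  12 | dcdadeaecdaee
  13 |   3 | ddbbebdeedcdadeaecdaee
  14 |   2 | dddbbebdeedcdadeaecdaee
  15 |  16 | deaecdaee
  16 |   9 | deedcdadeaecdaee
  17 |  24 | e
  18 |   0 | eadddbbebdeedcdadeaecdaee
  19 |  17 | eaecdaee
  20 |   7 | ebdeedcdadeaecdaee
  21 |  19 | ecdaee
  22 |  11 | edcdadeaecdaee
  23 |  23 | ee
  24 |  10 | eedcdadeaecdaee

SA = [1, 15, 18, 22, 5, 8, 6, 13, 20, 14, 21, 4, 12, 3, 2, 16, 9, 24, 0, 17, 7, 19, 11, 23, 10]
[i] adj suffixes → lcp
  [1] 1/15 → 2 ('ad')
  [2] 15/18 → 1 ('a')
  [3] 18/22 → 2 ('ae')
  [4] 22/5 → 0 ('')
  [5] 5/8 → 1 ('b')
  [6] 8/6 → 1 ('b')
  [7] 6/13 → 0 ('')
  [8] 13/20 → 3 ('cda')
  [9] 20/14 → 0 ('')
  [10] 14/21 → 2 ('da')
  [11] 21/4 → 1 ('d')
  [12] 4/12 → 1 ('d')
  [13] 12/3 → 1 ('d')
  [14] 3/2 → 2 ('dd')
  [15] 2/16 → 1 ('d')
  [16] 16/9 → 2 ('de')
  [17] 9/24 → 0 ('')
  [18] 24/0 → 1 ('e')
  [19] 0/17 → 2 ('ea')
  [20] 17/7 → 1 ('e')
  [21] 7/19 → 1 ('e')
  [22] 19/11 → 1 ('e')
  [23] 11/23 → 1 ('e')
  [24] 23/10 → 2 ('ee')

n(n+1)/2 = 25·26/2 = 325
Σ LCP = 0 + 2 + 1 + 2 + 0 + 1 + 1 + 0 + 3 + 0 + 2 + 1 + 1 + 1 + 2 + 1 + 2 + 0 + 1 + 2 + 1 + 1 + 1 + 1 + 2 = 29
distinct = 325 − 29 = 296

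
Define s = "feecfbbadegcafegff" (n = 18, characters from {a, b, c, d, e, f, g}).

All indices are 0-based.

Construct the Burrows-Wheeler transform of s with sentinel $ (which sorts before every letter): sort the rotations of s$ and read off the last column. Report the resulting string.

rank  rotation             last
    0  $feecfbbadegcafegff  f
    1  adegcafegff$feecfbb  b
    2  afegff$feecfbbadegc  c
    3  badegcafegff$feecfb  b
    4  bbadegcafegff$feecf  f
    5  cafegff$feecfbbadeg  g
    6  cfbbadegcafegff$fee  e
    7  degcafegff$feecfbba  a
    8  ecfbbadegcafegff$fe  e
    9  eecfbbadegcafegff$f  f
   10  egcafegff$feecfbbad  d
   11  egff$feecfbbadegcaf  f
   12  f$feecfbbadegcafegf  f
   13  fbbadegcafegff$feec  c
   14  feecfbbadegcafegff$  $
   15  fegff$feecfbbadegca  a
   16  ff$feecfbbadegcafeg  g
   17  gcafegff$feecfbbade  e
   18  gff$feecfbbadegcafe  e

fbcbfgeaefdffc$agee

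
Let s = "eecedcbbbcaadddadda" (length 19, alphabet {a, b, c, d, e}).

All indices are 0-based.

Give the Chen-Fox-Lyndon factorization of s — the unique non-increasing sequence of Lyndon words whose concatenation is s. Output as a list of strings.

emit factor 1: 'e' (i=0, period=1)
emit factor 2: 'e' (i=1, period=1)
emit factor 3: 'ced' (i=2, period=3)
emit factor 4: 'c' (i=5, period=1)
emit factor 5: 'bbbc' (i=6, period=4)
emit factor 6: 'aadddadd' (i=10, period=8)
emit factor 7: 'a' (i=18, period=1)

["e", "e", "ced", "c", "bbbc", "aadddadd", "a"]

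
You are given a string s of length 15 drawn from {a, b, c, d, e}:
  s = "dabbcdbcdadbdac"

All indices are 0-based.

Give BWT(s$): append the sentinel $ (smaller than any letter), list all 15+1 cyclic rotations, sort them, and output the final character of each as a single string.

rank  rotation          last
    0  $dabbcdbcdadbdac  c
    1  abbcdbcdadbdac$d  d
    2  ac$dabbcdbcdadbd  d
    3  adbdac$dabbcdbcd  d
    4  bbcdbcdadbdac$da  a
    5  bcdadbdac$dabbcd  d
    6  bcdbcdadbdac$dab  b
    7  bdac$dabbcdbcdad  d
    8  c$dabbcdbcdadbda  a
    9  cdadbdac$dabbcdb  b
   10  cdbcdadbdac$dabb  b
   11  dabbcdbcdadbdac$  $
   12  dac$dabbcdbcdadb  b
   13  dadbdac$dabbcdbc  c
   14  dbcdadbdac$dabbc  c
   15  dbdac$dabbcdbcda  a

cdddadbdabb$bcca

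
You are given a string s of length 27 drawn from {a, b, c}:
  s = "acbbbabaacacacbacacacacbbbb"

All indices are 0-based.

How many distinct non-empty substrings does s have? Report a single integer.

rank | idx | suffix
   0 |   7 | aacacacbacacacacbbbb
   1 |   5 | abaacacacbacacacacbbbb
   2 |  15 | acacacacbbbb
   3 |   8 | acacacbacacacacbbbb
   4 |  17 | acacacbbbb
   5 |  10 | acacbacacacacbbbb
   6 |  19 | acacbbbb
   7 |  12 | acbacacacacbbbb
   8 |   0 | acbbbabaacacacbacacacacbbbb
   9 |  21 | acbbbb
  10 |  26 | b
  11 |   6 | baacacacbacacacacbbbb
  12 |   4 | babaacacacbacacacacbbbb
  13 |  14 | bacacacacbbbb
  14 |  25 | bb
  15 |   3 | bbabaacacacbacacacacbbbb
  16 |  24 | bbb
  17 |   2 | bbbabaacacacbacacacacbbbb
  18 |  23 | bbbb
  19 |  16 | cacacacbbbb
  20 |   9 | cacacbacacacacbbbb
  21 |  18 | cacacbbbb
  22 |  11 | cacbacacacacbbbb
  23 |  20 | cacbbbb
  24 |  13 | cbacacacacbbbb
  25 |   1 | cbbbabaacacacbacacacacbbbb
  26 |  22 | cbbbb

SA = [7, 5, 15, 8, 17, 10, 19, 12, 0, 21, 26, 6, 4, 14, 25, 3, 24, 2, 23, 16, 9, 18, 11, 20, 13, 1, 22]
rank  pair      lcp
   1  s[7:],s[5:]  1  'a'
   2  s[5:],s[15:]  1  'a'
   3  s[15:],s[8:]  6  'acacac'
   4  s[8:],s[17:]  7  'acacacb'
   5  s[17:],s[10:]  4  'acac'
   6  s[10:],s[19:]  5  'acacb'
   7  s[19:],s[12:]  2  'ac'
   8  s[12:],s[0:]  3  'acb'
   9  s[0:],s[21:]  5  'acbbb'
  10  s[21:],s[26:]  0  ''
  11  s[26:],s[6:]  1  'b'
  12  s[6:],s[4:]  2  'ba'
  13  s[4:],s[14:]  2  'ba'
  14  s[14:],s[25:]  1  'b'
  15  s[25:],s[3:]  2  'bb'
  16  s[3:],s[24:]  2  'bb'
  17  s[24:],s[2:]  3  'bbb'
  18  s[2:],s[23:]  3  'bbb'
  19  s[23:],s[16:]  0  ''
  20  s[16:],s[9:]  5  'cacac'
  21  s[9:],s[18:]  6  'cacacb'
  22  s[18:],s[11:]  3  'cac'
  23  s[11:],s[20:]  4  'cacb'
  24  s[20:],s[13:]  1  'c'
  25  s[13:],s[1:]  2  'cb'
  26  s[1:],s[22:]  4  'cbbb'

n(n+1)/2 = 27·28/2 = 378
Σ LCP = 0 + 1 + 1 + 6 + 7 + 4 + 5 + 2 + 3 + 5 + 0 + 1 + 2 + 2 + 1 + 2 + 2 + 3 + 3 + 0 + 5 + 6 + 3 + 4 + 1 + 2 + 4 = 75
distinct = 378 − 75 = 303

303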